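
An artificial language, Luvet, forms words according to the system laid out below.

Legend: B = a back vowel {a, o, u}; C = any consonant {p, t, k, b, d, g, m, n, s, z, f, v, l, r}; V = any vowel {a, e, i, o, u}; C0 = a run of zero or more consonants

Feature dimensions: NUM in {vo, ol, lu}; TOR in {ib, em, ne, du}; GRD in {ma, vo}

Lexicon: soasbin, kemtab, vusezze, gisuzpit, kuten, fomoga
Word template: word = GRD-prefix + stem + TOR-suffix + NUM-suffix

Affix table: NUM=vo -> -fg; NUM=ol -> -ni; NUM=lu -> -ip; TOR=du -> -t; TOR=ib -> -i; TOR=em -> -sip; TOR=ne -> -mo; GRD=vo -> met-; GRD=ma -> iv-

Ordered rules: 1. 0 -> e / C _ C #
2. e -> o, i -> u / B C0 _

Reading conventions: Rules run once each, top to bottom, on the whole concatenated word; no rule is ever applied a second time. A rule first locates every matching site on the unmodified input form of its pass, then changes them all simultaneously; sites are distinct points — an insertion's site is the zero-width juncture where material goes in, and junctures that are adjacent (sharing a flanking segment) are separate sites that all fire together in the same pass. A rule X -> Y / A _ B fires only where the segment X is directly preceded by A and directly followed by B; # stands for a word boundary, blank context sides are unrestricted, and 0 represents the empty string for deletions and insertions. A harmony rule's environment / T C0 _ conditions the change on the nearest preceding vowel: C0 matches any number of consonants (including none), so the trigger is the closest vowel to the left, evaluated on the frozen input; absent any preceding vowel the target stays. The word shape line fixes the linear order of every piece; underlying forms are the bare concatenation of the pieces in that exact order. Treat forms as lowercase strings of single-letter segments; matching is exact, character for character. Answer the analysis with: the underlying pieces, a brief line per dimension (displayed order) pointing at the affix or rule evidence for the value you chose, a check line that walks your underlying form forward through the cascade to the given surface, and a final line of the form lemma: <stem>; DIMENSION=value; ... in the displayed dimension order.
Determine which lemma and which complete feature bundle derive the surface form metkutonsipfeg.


underlying: met-kuten-sip-fg
NUM=vo - signalled by the affix -fg
TOR=em - signalled by the affix -sip
GRD=vo - signalled by the affix met-
check: metkutensipfg -> metkutensipfeg -> metkutonsipfeg
lemma: kuten; NUM=vo; TOR=em; GRD=vo


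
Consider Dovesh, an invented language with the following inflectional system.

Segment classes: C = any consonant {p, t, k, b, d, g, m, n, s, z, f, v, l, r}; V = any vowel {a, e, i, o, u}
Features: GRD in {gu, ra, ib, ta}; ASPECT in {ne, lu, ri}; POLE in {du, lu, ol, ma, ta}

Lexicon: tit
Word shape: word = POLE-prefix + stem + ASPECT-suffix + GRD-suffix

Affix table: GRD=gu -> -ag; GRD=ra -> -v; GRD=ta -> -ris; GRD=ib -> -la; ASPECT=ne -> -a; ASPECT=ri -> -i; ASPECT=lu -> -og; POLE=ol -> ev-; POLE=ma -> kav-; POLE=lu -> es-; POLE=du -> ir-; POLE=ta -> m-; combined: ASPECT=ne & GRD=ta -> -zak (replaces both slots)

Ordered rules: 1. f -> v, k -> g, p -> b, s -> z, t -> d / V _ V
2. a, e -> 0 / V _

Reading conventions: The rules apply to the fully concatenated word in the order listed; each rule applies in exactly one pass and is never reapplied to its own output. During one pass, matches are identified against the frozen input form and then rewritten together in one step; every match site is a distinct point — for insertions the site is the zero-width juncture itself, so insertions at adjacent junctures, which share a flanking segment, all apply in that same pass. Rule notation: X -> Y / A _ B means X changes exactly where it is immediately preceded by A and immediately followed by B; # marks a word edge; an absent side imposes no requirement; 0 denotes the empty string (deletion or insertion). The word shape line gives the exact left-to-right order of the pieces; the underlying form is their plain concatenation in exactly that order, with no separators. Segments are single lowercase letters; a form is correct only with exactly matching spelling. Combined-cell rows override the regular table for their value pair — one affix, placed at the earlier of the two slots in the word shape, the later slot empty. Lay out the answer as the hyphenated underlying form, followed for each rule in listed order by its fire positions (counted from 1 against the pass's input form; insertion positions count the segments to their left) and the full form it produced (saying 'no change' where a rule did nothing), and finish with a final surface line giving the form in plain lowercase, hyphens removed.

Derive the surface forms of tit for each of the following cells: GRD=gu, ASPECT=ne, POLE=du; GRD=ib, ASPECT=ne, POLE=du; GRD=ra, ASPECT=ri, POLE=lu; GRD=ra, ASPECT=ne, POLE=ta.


cell GRD=gu, ASPECT=ne, POLE=du:
underlying: ir-tit-a-ag
1. f -> v, k -> g, p -> b, s -> z, t -> d / V _ V: fires at position(s) 5: irtidaag
2. a, e -> 0 / V _: fires at position(s) 7: irtidag
surface: irtidag

cell GRD=ib, ASPECT=ne, POLE=du:
underlying: ir-tit-a-la
1. f -> v, k -> g, p -> b, s -> z, t -> d / V _ V: fires at position(s) 5: irtidala
2. a, e -> 0 / V _: no change
surface: irtidala

cell GRD=ra, ASPECT=ri, POLE=lu:
underlying: es-tit-i-v
1. f -> v, k -> g, p -> b, s -> z, t -> d / V _ V: fires at position(s) 5: estidiv
2. a, e -> 0 / V _: no change
surface: estidiv

cell GRD=ra, ASPECT=ne, POLE=ta:
underlying: m-tit-a-v
1. f -> v, k -> g, p -> b, s -> z, t -> d / V _ V: fires at position(s) 4: mtidav
2. a, e -> 0 / V _: no change
surface: mtidav


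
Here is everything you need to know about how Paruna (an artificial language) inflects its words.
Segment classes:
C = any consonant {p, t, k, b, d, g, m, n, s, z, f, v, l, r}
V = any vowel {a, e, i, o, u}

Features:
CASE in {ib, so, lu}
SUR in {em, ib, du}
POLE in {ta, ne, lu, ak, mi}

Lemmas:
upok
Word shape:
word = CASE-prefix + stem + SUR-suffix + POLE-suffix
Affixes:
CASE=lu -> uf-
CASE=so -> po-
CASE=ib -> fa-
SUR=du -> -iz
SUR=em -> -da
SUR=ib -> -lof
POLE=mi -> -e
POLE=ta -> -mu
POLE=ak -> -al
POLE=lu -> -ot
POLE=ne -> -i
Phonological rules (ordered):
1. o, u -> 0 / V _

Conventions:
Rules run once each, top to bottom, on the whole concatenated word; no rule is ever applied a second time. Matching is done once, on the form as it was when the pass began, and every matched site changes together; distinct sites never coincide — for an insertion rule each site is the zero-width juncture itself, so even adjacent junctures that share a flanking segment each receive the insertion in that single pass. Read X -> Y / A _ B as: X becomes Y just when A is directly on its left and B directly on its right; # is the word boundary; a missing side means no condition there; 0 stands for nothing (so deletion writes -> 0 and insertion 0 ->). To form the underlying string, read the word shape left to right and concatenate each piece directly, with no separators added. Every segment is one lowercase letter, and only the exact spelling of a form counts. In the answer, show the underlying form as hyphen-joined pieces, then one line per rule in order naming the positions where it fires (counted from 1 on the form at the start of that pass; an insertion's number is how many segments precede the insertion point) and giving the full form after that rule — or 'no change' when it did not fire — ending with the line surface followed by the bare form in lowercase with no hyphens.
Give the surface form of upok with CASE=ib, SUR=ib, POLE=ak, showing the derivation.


underlying: fa-upok-lof-al
1. o, u -> 0 / V _: fires at position(s) 3: fapoklofal
surface: fapoklofal


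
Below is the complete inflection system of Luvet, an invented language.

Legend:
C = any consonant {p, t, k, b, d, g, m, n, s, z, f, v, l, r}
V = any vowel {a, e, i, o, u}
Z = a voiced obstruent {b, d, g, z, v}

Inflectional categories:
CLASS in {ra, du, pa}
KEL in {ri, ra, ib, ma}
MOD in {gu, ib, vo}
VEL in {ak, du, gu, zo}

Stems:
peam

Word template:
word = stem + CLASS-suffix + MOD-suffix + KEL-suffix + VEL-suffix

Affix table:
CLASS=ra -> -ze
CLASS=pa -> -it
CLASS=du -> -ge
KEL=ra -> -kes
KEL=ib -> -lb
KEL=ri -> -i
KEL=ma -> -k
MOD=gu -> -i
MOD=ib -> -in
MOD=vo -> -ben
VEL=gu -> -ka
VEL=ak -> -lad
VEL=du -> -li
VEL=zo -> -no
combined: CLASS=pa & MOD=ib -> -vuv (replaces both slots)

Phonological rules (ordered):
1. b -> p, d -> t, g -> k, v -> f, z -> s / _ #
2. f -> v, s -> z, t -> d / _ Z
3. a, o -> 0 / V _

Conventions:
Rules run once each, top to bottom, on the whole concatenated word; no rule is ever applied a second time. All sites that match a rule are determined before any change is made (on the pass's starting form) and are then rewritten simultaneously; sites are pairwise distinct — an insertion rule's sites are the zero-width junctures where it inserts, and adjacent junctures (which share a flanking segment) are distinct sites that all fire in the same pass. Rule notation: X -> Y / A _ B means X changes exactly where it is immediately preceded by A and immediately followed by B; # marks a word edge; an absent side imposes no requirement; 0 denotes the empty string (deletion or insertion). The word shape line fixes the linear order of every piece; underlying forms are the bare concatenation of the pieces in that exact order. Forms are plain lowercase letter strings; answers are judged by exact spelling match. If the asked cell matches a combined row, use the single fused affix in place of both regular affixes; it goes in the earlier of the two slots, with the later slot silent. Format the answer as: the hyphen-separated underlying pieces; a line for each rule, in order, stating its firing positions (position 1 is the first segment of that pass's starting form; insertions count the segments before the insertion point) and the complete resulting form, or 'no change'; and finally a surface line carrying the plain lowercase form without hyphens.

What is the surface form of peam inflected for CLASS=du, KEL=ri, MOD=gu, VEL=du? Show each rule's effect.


underlying: peam-ge-i-i-li
1. b -> p, d -> t, g -> k, v -> f, z -> s / _ #: no change
2. f -> v, s -> z, t -> d / _ Z: no change
3. a, o -> 0 / V _: fires at position(s) 3: pemgeiili
surface: pemgeiili


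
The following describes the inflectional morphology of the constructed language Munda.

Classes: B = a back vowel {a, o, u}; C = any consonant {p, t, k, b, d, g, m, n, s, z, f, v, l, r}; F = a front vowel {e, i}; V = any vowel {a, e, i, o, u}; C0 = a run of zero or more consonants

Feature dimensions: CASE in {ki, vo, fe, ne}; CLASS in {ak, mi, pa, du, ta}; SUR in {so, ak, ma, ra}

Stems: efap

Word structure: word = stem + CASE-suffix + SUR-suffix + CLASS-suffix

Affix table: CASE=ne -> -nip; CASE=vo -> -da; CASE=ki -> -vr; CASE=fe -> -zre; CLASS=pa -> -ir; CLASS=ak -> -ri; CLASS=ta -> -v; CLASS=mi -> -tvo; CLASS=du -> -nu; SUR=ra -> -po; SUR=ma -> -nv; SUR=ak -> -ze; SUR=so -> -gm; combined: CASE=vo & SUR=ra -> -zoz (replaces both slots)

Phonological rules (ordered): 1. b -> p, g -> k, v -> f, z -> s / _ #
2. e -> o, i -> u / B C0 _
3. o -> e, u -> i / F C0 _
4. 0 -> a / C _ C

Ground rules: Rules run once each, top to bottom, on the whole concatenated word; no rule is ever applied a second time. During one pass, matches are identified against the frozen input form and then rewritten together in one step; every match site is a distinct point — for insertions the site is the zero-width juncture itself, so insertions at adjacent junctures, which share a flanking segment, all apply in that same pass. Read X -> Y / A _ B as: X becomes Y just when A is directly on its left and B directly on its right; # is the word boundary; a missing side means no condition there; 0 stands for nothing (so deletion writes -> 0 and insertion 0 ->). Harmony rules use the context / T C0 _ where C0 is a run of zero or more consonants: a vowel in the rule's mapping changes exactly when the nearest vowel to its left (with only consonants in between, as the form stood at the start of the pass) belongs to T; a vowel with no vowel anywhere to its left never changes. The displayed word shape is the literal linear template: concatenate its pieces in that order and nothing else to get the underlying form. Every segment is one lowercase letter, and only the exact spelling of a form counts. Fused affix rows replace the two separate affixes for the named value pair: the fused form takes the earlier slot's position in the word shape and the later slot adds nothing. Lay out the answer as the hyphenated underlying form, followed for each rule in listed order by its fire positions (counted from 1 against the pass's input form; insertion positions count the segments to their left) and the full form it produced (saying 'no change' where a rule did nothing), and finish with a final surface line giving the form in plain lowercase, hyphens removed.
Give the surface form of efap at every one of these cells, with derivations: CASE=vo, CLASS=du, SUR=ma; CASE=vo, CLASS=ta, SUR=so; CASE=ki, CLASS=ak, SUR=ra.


cell CASE=vo, CLASS=du, SUR=ma:
underlying: efap-da-nv-nu
1. b -> p, g -> k, v -> f, z -> s / _ #: no change
2. e -> o, i -> u / B C0 _: no change
3. o -> e, u -> i / F C0 _: no change
4. 0 -> a / C _ C: inserts after position(s) 4, 7, 8: efapadanavanu
surface: efapadanavanu

cell CASE=vo, CLASS=ta, SUR=so:
underlying: efap-da-gm-v
1. b -> p, g -> k, v -> f, z -> s / _ #: fires at position(s) 9: efapdagmf
2. e -> o, i -> u / B C0 _: no change
3. o -> e, u -> i / F C0 _: no change
4. 0 -> a / C _ C: inserts after position(s) 4, 7, 8: efapadagamaf
surface: efapadagamaf

cell CASE=ki, CLASS=ak, SUR=ra:
underlying: efap-vr-po-ri
1. b -> p, g -> k, v -> f, z -> s / _ #: no change
2. e -> o, i -> u / B C0 _: fires at position(s) 10: efapvrporu
3. o -> e, u -> i / F C0 _: no change
4. 0 -> a / C _ C: inserts after position(s) 4, 5, 6: efapavaraporu
surface: efapavaraporu


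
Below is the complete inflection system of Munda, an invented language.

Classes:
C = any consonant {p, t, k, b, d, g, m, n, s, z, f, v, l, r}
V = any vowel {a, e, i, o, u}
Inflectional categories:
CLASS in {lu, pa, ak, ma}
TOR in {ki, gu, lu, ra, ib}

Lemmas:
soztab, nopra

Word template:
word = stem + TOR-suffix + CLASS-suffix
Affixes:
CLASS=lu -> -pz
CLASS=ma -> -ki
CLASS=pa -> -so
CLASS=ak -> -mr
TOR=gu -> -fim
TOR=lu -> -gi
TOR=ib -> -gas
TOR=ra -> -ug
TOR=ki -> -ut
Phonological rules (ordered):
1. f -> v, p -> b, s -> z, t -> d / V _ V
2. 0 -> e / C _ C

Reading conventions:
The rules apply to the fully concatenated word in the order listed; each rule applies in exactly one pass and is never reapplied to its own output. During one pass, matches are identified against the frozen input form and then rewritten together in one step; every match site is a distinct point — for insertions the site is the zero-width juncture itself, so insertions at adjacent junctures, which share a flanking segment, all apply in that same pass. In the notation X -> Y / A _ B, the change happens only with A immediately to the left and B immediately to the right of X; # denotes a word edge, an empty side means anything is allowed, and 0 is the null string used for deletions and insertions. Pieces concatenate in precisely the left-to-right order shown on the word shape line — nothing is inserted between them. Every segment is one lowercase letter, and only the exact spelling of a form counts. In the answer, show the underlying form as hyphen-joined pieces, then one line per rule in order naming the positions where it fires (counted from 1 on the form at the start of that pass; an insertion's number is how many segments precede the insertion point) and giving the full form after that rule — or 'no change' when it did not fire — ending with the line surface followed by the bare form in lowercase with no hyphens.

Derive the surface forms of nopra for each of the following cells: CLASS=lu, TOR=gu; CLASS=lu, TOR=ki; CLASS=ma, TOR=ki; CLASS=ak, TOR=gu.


cell CLASS=lu, TOR=gu:
underlying: nopra-fim-pz
1. f -> v, p -> b, s -> z, t -> d / V _ V: fires at position(s) 6: nopravimpz
2. 0 -> e / C _ C: inserts after position(s) 3, 8, 9: noperavimepez
surface: noperavimepez

cell CLASS=lu, TOR=ki:
underlying: nopra-ut-pz
1. f -> v, p -> b, s -> z, t -> d / V _ V: no change
2. 0 -> e / C _ C: inserts after position(s) 3, 7, 8: noperautepez
surface: noperautepez

cell CLASS=ma, TOR=ki:
underlying: nopra-ut-ki
1. f -> v, p -> b, s -> z, t -> d / V _ V: no change
2. 0 -> e / C _ C: inserts after position(s) 3, 7: noperauteki
surface: noperauteki

cell CLASS=ak, TOR=gu:
underlying: nopra-fim-mr
1. f -> v, p -> b, s -> z, t -> d / V _ V: fires at position(s) 6: nopravimmr
2. 0 -> e / C _ C: inserts after position(s) 3, 8, 9: noperavimemer
surface: noperavimemer


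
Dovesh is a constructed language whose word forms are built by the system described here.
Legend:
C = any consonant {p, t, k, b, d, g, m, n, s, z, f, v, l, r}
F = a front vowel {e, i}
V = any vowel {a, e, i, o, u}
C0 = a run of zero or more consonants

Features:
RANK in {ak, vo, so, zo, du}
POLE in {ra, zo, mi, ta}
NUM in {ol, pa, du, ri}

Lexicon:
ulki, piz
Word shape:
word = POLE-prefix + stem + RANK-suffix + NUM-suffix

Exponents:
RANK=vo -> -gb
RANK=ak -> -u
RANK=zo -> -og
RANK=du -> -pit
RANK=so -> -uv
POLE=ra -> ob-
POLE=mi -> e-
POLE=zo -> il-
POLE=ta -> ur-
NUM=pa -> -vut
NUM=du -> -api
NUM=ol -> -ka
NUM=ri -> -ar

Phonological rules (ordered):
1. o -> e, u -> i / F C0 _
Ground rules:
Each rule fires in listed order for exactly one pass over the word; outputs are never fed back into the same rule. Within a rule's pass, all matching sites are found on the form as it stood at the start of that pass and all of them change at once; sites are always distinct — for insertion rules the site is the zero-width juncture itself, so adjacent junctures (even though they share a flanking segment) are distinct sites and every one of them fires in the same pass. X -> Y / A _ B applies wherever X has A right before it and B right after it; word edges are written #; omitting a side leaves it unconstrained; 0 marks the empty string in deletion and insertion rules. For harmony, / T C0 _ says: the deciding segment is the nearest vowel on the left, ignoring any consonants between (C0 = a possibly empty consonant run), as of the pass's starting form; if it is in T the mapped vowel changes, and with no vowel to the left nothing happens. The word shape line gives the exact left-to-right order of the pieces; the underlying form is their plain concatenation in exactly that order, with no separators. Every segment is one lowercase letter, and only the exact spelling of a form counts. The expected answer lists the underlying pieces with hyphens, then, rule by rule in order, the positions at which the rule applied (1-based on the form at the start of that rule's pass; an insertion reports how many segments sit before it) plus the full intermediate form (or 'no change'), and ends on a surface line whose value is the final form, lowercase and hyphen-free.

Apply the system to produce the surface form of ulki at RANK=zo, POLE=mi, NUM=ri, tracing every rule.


underlying: e-ulki-og-ar
1. o -> e, u -> i / F C0 _: fires at position(s) 2, 6: eilkiegar
surface: eilkiegar


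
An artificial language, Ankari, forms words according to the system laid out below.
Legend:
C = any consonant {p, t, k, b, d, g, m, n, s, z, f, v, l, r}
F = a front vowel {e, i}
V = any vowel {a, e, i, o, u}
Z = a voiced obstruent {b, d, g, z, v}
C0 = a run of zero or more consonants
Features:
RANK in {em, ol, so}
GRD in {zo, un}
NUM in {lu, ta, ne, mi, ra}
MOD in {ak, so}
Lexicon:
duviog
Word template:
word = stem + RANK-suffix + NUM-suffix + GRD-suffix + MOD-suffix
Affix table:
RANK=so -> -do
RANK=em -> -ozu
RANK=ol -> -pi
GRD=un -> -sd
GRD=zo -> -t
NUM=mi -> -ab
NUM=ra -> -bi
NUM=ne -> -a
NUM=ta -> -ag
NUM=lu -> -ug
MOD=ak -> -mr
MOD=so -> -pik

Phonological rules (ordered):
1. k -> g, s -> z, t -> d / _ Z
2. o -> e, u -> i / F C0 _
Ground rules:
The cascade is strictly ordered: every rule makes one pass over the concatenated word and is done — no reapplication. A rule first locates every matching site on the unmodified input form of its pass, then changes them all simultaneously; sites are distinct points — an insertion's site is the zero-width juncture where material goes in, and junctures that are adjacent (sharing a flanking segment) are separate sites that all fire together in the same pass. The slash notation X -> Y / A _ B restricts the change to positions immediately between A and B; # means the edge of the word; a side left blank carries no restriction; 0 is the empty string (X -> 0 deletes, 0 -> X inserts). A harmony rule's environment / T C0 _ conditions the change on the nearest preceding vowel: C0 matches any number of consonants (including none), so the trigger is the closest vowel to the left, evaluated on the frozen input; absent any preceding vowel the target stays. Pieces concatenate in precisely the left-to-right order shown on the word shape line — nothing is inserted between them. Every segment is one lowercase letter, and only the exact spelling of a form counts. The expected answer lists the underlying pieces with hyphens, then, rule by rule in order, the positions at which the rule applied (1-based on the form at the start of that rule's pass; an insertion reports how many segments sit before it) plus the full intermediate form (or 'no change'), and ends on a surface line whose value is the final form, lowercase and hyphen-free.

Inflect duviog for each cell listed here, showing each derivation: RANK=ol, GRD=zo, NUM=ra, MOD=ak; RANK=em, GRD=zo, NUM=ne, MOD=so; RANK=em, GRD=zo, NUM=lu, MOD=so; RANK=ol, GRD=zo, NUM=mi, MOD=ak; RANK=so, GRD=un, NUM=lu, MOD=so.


cell RANK=ol, GRD=zo, NUM=ra, MOD=ak:
underlying: duviog-pi-bi-t-mr
1. k -> g, s -> z, t -> d / _ Z: no change
2. o -> e, u -> i / F C0 _: fires at position(s) 5: duviegpibitmr
surface: duviegpibitmr

cell RANK=em, GRD=zo, NUM=ne, MOD=so:
underlying: duviog-ozu-a-t-pik
1. k -> g, s -> z, t -> d / _ Z: no change
2. o -> e, u -> i / F C0 _: fires at position(s) 5: duviegozuatpik
surface: duviegozuatpik

cell RANK=em, GRD=zo, NUM=lu, MOD=so:
underlying: duviog-ozu-ug-t-pik
1. k -> g, s -> z, t -> d / _ Z: no change
2. o -> e, u -> i / F C0 _: fires at position(s) 5: duviegozuugtpik
surface: duviegozuugtpik

cell RANK=ol, GRD=zo, NUM=mi, MOD=ak:
underlying: duviog-pi-ab-t-mr
1. k -> g, s -> z, t -> d / _ Z: no change
2. o -> e, u -> i / F C0 _: fires at position(s) 5: duviegpiabtmr
surface: duviegpiabtmr

cell RANK=so, GRD=un, NUM=lu, MOD=so:
underlying: duviog-do-ug-sd-pik
1. k -> g, s -> z, t -> d / _ Z: fires at position(s) 11: duviogdougzdpik
2. o -> e, u -> i / F C0 _: fires at position(s) 5: duviegdougzdpik
surface: duviegdougzdpik


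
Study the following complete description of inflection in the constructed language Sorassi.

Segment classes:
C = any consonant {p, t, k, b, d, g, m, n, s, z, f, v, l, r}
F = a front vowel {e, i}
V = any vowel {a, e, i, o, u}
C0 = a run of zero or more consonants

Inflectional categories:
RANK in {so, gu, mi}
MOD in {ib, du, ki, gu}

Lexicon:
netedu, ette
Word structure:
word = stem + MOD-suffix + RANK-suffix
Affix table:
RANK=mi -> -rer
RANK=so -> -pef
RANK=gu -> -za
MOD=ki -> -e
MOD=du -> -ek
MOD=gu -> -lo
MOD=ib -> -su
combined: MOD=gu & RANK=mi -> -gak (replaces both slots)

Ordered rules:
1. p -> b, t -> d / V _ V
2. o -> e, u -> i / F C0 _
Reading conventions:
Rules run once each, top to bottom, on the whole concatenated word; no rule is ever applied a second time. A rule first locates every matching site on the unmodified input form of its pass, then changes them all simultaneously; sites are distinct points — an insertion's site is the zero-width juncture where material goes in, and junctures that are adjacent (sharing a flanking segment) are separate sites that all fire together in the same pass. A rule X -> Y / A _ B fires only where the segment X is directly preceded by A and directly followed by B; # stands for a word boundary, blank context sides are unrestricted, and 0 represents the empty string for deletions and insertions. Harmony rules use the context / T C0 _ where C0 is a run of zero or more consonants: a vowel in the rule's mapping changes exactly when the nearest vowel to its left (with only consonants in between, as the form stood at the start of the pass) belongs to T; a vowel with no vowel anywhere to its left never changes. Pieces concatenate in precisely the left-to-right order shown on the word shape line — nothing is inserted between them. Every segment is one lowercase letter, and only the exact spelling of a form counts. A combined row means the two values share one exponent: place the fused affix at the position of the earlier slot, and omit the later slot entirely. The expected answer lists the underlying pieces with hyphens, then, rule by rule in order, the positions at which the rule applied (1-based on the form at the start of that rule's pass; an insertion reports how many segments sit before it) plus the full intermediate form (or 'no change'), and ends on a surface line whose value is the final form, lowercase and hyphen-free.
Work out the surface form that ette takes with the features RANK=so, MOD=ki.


underlying: ette-e-pef
1. p -> b, t -> d / V _ V: fires at position(s) 6: etteebef
2. o -> e, u -> i / F C0 _: no change
surface: etteebef


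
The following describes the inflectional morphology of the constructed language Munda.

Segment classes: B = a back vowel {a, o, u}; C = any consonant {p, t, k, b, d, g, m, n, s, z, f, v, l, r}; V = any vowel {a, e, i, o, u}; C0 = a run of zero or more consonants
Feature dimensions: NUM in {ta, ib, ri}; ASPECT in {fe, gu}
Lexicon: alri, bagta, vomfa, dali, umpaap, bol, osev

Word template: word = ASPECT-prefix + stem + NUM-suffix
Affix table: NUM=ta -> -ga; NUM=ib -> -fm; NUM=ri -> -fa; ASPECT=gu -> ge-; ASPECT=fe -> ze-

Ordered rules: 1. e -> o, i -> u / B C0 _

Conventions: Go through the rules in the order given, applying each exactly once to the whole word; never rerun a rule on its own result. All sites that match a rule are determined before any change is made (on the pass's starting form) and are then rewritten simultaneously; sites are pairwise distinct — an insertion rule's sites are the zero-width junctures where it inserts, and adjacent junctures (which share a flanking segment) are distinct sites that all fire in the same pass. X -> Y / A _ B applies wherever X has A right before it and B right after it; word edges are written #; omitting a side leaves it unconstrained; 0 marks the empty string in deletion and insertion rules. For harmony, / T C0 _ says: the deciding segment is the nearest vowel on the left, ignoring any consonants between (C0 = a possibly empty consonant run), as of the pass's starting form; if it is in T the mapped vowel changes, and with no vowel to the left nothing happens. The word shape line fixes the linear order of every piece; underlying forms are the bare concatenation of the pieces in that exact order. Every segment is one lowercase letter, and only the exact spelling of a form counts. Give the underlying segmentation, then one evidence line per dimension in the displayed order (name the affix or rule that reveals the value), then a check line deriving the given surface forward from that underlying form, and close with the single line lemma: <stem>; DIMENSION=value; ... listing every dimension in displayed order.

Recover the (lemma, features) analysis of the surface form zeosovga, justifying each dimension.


underlying: ze-osev-ga
NUM=ta - signalled by the affix -ga
ASPECT=fe - signalled by the affix ze-
check: zeosevga -> zeosovga
lemma: osev; NUM=ta; ASPECT=fe


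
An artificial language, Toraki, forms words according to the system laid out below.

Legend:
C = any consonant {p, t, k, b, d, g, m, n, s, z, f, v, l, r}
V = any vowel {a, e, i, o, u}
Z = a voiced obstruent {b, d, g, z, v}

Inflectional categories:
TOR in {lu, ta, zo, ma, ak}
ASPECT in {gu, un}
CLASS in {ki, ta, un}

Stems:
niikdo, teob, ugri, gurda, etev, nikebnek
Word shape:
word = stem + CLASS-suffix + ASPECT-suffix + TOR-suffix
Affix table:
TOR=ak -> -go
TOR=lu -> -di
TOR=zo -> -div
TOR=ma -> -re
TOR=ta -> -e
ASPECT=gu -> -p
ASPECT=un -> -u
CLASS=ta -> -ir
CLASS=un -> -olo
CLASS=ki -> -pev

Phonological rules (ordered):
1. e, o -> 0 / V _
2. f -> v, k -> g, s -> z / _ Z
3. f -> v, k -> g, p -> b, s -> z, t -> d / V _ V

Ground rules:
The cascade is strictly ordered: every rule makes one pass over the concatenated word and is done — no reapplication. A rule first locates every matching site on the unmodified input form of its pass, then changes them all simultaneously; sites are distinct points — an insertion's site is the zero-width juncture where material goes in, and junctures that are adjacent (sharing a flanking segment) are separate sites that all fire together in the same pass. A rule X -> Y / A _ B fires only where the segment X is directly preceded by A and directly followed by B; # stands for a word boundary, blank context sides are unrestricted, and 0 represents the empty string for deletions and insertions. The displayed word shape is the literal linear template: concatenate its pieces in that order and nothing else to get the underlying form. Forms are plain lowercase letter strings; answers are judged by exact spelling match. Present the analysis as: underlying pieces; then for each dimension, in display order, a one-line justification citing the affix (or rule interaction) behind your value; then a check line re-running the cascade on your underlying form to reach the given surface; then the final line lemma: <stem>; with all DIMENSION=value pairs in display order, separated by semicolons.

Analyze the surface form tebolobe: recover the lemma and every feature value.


underlying: teob-olo-p-e
TOR=ta - signalled by the affix -e
ASPECT=gu - signalled by the affix -p
CLASS=un - signalled by the affix -olo
check: teobolope -> tebolope -> tebolope -> tebolobe
lemma: teob; TOR=ta; ASPECT=gu; CLASS=un


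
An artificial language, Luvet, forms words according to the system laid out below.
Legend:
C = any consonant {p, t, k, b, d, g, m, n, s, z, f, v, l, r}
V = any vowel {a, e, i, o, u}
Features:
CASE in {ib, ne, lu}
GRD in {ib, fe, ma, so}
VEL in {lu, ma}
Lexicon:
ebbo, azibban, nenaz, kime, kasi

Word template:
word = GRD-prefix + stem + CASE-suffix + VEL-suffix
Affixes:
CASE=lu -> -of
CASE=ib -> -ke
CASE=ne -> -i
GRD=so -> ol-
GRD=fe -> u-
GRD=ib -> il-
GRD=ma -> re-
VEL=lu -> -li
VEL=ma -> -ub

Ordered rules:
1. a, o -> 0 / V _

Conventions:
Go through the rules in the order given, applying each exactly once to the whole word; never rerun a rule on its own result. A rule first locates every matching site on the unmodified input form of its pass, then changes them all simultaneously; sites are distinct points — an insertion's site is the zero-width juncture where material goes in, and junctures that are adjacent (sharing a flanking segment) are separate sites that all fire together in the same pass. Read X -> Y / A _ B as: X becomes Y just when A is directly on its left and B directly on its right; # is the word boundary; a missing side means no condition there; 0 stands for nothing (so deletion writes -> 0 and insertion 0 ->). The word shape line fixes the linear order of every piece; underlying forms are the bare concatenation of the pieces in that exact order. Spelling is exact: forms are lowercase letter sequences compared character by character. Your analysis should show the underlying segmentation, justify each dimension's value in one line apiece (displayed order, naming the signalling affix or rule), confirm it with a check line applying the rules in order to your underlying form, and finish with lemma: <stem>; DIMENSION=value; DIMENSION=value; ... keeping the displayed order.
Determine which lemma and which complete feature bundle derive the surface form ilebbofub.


underlying: il-ebbo-of-ub
CASE=lu - signalled by the affix -of
GRD=ib - signalled by the affix il-
VEL=ma - signalled by the affix -ub
check: ilebboofub -> ilebbofub
lemma: ebbo; CASE=lu; GRD=ib; VEL=ma


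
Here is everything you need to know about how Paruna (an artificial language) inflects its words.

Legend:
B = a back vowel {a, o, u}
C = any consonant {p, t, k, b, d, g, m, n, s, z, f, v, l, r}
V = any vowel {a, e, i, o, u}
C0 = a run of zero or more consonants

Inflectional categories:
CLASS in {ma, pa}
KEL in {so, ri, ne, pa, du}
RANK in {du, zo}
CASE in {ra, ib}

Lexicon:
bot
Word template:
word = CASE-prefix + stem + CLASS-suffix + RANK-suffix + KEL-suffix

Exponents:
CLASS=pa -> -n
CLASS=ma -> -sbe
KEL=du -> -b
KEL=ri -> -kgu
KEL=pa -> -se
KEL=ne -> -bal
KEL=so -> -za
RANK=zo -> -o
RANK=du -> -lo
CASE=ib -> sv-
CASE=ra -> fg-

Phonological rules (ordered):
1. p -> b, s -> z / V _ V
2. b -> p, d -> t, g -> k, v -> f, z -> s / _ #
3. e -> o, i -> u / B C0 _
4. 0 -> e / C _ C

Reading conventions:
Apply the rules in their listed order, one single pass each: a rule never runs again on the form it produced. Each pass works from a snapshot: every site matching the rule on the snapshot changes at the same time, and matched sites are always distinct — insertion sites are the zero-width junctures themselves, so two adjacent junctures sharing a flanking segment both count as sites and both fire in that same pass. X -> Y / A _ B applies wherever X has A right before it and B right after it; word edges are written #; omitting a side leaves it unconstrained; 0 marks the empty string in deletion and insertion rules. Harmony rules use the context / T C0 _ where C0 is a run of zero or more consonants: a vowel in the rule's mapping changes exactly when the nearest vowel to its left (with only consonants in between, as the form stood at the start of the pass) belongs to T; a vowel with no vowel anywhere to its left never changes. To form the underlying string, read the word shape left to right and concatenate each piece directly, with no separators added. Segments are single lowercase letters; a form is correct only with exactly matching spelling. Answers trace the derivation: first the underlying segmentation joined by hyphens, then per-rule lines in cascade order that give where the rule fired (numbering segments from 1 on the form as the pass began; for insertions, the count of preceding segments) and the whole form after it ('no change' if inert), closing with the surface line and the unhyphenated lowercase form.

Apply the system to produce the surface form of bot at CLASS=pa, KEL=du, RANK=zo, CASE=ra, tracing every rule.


underlying: fg-bot-n-o-b
1. p -> b, s -> z / V _ V: no change
2. b -> p, d -> t, g -> k, v -> f, z -> s / _ #: fires at position(s) 8: fgbotnop
3. e -> o, i -> u / B C0 _: no change
4. 0 -> e / C _ C: inserts after position(s) 1, 2, 5: fegebotenop
surface: fegebotenop


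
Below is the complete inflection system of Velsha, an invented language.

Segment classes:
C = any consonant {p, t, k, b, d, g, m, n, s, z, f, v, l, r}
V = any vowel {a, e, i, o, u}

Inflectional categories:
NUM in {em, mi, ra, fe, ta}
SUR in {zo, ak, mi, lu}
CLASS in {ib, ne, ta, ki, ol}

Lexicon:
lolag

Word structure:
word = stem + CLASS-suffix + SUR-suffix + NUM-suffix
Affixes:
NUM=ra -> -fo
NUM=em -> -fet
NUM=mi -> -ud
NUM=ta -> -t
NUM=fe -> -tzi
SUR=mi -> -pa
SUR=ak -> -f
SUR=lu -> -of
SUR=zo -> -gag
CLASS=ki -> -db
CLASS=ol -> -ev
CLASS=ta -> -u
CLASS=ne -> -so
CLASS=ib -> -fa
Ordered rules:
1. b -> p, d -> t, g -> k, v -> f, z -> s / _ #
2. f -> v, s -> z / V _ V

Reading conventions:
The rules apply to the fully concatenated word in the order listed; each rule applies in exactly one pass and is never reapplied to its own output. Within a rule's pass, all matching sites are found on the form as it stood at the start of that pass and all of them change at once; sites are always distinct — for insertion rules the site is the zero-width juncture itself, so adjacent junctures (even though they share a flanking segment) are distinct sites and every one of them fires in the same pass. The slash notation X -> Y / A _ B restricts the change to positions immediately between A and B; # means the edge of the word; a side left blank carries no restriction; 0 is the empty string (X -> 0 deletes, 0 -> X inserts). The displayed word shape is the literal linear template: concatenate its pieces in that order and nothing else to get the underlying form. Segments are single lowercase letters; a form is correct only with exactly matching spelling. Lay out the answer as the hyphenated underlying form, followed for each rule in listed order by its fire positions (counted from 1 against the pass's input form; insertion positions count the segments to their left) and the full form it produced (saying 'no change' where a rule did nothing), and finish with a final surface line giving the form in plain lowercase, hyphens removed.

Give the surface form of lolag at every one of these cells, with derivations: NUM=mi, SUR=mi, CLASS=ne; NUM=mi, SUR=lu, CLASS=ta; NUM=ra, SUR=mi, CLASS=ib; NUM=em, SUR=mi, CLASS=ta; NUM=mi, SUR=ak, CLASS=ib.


cell NUM=mi, SUR=mi, CLASS=ne:
underlying: lolag-so-pa-ud
1. b -> p, d -> t, g -> k, v -> f, z -> s / _ #: fires at position(s) 11: lolagsopaut
2. f -> v, s -> z / V _ V: no change
surface: lolagsopaut

cell NUM=mi, SUR=lu, CLASS=ta:
underlying: lolag-u-of-ud
1. b -> p, d -> t, g -> k, v -> f, z -> s / _ #: fires at position(s) 10: lolaguofut
2. f -> v, s -> z / V _ V: fires at position(s) 8: lolaguovut
surface: lolaguovut

cell NUM=ra, SUR=mi, CLASS=ib:
underlying: lolag-fa-pa-fo
1. b -> p, d -> t, g -> k, v -> f, z -> s / _ #: no change
2. f -> v, s -> z / V _ V: fires at position(s) 10: lolagfapavo
surface: lolagfapavo

cell NUM=em, SUR=mi, CLASS=ta:
underlying: lolag-u-pa-fet
1. b -> p, d -> t, g -> k, v -> f, z -> s / _ #: no change
2. f -> v, s -> z / V _ V: fires at position(s) 9: lolagupavet
surface: lolagupavet

cell NUM=mi, SUR=ak, CLASS=ib:
underlying: lolag-fa-f-ud
1. b -> p, d -> t, g -> k, v -> f, z -> s / _ #: fires at position(s) 10: lolagfafut
2. f -> v, s -> z / V _ V: fires at position(s) 8: lolagfavut
surface: lolagfavut


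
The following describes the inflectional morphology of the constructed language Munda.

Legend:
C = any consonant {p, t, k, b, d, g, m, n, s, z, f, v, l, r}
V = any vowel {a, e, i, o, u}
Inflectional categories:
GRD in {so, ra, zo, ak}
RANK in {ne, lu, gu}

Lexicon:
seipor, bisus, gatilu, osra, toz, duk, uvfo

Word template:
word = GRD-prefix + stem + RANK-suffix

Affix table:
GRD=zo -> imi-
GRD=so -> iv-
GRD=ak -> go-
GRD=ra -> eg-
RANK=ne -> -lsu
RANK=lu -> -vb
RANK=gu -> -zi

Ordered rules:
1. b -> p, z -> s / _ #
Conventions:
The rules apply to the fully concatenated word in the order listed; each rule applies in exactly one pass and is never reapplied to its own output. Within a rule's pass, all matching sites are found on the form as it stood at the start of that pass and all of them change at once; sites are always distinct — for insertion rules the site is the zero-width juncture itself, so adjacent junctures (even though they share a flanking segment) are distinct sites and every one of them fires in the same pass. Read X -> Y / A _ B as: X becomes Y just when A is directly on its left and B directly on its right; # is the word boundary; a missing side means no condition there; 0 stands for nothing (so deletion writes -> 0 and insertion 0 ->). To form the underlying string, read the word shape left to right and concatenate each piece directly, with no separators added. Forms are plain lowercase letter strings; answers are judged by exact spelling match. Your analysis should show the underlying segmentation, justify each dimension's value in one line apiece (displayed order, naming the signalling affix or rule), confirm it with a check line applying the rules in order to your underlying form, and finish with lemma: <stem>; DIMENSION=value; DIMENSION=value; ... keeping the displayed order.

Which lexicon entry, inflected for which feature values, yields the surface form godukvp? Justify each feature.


underlying: go-duk-vb
GRD=ak - signalled by the affix go-
RANK=lu - signalled by the affix -vb
check: godukvb -> godukvp
lemma: duk; GRD=ak; RANK=lu
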